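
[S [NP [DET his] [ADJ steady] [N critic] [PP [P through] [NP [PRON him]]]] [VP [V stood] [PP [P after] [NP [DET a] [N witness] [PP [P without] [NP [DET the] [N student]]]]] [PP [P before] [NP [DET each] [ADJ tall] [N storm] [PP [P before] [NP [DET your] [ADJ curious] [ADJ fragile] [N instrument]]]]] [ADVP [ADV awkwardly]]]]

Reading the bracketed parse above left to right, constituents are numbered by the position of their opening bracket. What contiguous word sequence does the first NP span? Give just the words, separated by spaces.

The NP opening brackets appear, in order, over: "his steady critic through him"; "him"; "a witness without the student"; "the student"; "each tall storm before your curious fragile instrument"; "your curious fragile instrument". The first one spans "his steady critic through him".

his steady critic through him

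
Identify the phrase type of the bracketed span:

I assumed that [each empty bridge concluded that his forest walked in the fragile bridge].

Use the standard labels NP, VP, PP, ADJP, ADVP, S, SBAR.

"concluded" is the head of the bracketed span, so the span is a clause: S.

S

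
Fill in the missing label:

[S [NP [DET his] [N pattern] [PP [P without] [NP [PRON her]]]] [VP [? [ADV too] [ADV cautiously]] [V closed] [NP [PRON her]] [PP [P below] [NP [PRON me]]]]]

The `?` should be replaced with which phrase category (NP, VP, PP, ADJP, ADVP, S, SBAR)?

The `?` node immediately contains: ADV 'too', ADV 'cautiously'. That is the internal structure of an adverb phrase, so the label is ADVP.

ADVP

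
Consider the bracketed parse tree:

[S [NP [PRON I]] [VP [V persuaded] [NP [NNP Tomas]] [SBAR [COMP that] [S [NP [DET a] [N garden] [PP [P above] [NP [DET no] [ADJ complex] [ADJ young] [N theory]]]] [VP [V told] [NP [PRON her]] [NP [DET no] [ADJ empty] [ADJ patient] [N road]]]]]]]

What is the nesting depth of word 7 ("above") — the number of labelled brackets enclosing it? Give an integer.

7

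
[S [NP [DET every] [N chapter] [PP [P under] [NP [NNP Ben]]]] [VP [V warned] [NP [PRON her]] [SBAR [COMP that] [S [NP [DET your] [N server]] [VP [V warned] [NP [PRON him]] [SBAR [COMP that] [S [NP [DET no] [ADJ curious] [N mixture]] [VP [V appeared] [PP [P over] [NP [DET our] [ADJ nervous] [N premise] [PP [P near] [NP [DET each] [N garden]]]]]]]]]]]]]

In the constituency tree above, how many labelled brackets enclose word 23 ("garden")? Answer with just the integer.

13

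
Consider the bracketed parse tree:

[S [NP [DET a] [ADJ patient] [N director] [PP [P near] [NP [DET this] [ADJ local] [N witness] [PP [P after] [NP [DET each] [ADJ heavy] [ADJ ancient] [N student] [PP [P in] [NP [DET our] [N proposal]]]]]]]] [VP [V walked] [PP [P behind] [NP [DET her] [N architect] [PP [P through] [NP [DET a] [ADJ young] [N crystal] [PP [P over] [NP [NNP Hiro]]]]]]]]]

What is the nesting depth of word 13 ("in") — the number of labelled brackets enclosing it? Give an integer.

8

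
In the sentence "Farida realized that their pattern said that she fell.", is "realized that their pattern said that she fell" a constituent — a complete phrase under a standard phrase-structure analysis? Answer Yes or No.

Yes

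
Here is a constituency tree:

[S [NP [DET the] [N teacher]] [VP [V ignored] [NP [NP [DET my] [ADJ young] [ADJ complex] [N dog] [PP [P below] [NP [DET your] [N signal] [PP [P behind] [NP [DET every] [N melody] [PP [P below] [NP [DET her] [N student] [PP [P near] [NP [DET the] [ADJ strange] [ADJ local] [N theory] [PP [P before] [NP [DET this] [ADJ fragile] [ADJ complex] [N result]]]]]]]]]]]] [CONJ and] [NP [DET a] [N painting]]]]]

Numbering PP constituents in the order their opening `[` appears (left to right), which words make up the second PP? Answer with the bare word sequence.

behind every melody below her student near the strange local theory before this fragile complex result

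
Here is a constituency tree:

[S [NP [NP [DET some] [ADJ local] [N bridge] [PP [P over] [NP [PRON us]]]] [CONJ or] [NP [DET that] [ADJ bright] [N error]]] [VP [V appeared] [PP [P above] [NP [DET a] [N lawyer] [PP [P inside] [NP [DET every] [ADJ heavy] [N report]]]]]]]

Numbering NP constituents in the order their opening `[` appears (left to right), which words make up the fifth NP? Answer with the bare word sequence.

Opening `[NP` markers occur at word positions 1, 1, 5, 7, 12, 15; the fifth of these opens the constituent [NP a lawyer inside every heavy report].

a lawyer inside every heavy report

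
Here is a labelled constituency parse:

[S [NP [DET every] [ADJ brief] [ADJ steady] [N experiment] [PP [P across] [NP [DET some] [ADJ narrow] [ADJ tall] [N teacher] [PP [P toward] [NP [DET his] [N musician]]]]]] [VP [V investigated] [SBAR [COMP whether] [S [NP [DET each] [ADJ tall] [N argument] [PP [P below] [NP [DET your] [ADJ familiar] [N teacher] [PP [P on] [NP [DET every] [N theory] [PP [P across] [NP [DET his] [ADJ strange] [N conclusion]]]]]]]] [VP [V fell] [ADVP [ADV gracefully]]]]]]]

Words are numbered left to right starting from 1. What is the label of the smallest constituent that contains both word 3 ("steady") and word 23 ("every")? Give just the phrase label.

S

The smallest bracket enclosing both words is [S every brief steady experiment across some narrow tall teacher toward his musician investigated whether each tall argument below your familiar teacher on every theory across his strange conclusion fell gracefully], so the label is S.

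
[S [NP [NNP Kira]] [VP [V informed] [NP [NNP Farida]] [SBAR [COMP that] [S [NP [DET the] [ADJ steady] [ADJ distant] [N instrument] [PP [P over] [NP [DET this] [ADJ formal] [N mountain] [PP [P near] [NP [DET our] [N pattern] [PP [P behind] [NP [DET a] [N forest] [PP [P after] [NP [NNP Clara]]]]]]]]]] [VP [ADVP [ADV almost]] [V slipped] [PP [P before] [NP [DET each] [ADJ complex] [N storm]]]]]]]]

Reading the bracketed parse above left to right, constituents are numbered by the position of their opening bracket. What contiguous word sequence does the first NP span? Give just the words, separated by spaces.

Kira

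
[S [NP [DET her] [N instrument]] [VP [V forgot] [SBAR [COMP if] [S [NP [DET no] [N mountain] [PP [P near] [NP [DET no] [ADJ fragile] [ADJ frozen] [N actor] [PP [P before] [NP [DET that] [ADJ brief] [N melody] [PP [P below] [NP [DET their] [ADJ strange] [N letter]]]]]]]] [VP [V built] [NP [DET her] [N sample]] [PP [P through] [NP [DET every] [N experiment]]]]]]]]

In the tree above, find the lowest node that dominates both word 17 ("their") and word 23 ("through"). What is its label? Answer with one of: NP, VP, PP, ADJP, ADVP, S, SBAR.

Both words fall inside [S no mountain near no fragile frozen actor before that brief melody below their strange letter built her sample through every experiment] (words 5–25), and no smaller constituent contains them both. Label: S.

S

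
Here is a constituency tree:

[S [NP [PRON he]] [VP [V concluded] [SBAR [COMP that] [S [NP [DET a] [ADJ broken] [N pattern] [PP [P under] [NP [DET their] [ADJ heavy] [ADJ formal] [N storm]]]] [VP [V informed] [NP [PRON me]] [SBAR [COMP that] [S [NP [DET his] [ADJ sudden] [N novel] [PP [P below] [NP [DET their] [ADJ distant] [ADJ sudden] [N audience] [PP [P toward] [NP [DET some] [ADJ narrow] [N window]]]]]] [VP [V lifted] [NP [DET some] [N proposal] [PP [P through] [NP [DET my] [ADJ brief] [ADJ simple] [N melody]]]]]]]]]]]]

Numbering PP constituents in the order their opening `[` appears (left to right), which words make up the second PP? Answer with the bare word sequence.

In left-to-right order the PP constituents are "under their heavy formal storm"; "below their distant sudden audience toward some narrow window"; "toward some narrow window"; "through my brief simple melody". Number 2 is "below their distant sudden audience toward some narrow window".

below their distant sudden audience toward some narrow window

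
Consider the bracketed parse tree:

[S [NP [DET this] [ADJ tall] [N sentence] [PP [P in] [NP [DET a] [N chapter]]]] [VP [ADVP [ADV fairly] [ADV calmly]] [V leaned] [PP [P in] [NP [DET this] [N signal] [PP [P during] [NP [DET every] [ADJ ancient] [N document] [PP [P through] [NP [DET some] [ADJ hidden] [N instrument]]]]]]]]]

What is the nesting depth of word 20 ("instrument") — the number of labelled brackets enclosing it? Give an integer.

Counting open brackets not yet closed at "instrument": [S [VP [PP [NP [PP [NP [PP [NP [N = 9.

9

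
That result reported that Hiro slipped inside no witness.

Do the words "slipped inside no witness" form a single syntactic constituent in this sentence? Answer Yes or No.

These words form the whole verb phrase headed by "slipped", so yes — one constituent.

Yes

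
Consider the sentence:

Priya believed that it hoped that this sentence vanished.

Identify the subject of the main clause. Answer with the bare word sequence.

Priya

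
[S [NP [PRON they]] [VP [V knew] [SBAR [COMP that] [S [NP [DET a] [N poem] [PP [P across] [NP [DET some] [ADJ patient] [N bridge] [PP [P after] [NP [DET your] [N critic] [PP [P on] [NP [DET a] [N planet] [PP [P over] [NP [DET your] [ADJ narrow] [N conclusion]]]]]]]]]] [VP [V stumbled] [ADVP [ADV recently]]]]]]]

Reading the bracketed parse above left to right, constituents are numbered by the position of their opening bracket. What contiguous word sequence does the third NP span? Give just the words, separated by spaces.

some patient bridge after your critic on a planet over your narrow conclusion

The NP opening brackets appear, in order, over: "they"; "a poem across some patient bridge after your critic on a planet over your narrow conclusion"; "some patient bridge after your critic on a planet over your narrow conclusion"; "your critic on a planet over your narrow conclusion"; "a planet over your narrow conclusion"; "your narrow conclusion". The third one spans "some patient bridge after your critic on a planet over your narrow conclusion".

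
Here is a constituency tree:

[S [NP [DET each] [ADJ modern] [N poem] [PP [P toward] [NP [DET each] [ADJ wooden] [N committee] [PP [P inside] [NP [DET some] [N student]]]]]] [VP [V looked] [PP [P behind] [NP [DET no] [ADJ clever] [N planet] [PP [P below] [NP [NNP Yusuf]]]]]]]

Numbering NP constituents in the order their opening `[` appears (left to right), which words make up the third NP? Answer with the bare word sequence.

Opening `[NP` markers occur at word positions 1, 5, 9, 13, 17; the third of these opens the constituent [NP some student].

some student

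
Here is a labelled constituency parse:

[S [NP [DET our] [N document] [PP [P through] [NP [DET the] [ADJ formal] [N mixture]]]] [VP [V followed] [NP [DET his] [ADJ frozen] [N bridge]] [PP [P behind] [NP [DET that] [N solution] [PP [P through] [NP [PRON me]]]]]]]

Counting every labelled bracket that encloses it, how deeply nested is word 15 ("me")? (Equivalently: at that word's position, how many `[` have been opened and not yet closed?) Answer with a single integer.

7

The word sits inside PRON, which is inside NP, inside PP, inside NP, inside PP, inside VP, inside S — 7 brackets in all.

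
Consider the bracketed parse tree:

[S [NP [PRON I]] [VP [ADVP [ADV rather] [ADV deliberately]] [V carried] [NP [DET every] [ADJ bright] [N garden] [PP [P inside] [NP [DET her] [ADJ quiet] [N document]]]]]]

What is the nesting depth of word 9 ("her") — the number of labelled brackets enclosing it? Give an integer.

6

Counting open brackets not yet closed at "her": [S [VP [NP [PP [NP [DET = 6.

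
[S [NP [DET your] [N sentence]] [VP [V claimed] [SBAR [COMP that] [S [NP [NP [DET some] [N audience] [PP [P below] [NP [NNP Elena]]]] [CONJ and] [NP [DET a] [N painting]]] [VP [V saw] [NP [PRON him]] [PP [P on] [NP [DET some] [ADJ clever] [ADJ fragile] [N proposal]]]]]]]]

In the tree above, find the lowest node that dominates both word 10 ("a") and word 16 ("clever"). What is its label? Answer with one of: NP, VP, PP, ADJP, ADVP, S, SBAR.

S

Word 10 lies under S → VP → SBAR → S → NP → NP → DET; word 16 lies under S → VP → SBAR → S → VP → PP → NP → ADJ. The lowest shared node is the S.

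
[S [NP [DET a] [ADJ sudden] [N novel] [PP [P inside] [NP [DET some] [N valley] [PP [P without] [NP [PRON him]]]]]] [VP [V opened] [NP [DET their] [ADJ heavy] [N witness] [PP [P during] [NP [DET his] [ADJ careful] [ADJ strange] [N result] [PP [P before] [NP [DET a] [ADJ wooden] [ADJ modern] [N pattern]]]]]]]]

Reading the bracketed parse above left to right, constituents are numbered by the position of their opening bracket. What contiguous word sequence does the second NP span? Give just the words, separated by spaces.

some valley without him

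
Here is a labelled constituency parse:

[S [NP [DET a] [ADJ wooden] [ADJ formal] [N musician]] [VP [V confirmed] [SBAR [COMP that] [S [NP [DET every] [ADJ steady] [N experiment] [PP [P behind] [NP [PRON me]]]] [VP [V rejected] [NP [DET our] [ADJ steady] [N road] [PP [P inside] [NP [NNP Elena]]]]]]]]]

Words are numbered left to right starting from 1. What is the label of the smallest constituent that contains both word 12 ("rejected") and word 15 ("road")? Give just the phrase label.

VP

The smallest bracket enclosing both words is [VP rejected our steady road inside Elena], so the label is VP.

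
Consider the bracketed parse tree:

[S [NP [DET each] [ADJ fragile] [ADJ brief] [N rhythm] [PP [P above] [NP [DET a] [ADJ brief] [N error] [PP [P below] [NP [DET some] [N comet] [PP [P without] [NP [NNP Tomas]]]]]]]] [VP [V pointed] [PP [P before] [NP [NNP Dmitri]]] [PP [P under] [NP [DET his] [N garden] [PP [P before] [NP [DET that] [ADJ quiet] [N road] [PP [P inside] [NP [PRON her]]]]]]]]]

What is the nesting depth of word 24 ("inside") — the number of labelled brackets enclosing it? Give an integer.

8

Counting open brackets not yet closed at "inside": [S [VP [PP [NP [PP [NP [PP [P = 8.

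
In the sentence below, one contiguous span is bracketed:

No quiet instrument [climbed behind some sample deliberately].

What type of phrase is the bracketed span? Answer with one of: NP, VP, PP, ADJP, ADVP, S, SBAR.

VP

The bracketed span "climbed behind some sample deliberately" is headed by "climbed", making it a verb phrase (VP).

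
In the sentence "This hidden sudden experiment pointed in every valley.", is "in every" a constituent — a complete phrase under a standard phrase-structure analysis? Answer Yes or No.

No

The sequence begins inside the preposition "in" and ends inside the noun phrase "every valley"; it crosses a phrase boundary, so no single node in the tree spans exactly those words.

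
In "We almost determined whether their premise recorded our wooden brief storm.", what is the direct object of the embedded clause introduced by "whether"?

our wooden brief storm

Within the embedded clause introduced by "whether", the direct object of "recorded" is "our wooden brief storm".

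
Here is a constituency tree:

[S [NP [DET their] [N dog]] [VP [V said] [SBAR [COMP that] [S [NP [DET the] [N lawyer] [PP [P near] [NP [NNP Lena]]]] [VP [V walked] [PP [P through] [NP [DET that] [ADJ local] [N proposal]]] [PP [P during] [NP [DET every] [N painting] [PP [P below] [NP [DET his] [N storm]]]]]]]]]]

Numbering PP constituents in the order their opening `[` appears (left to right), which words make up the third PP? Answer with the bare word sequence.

In left-to-right order the PP constituents are "near Lena"; "through that local proposal"; "during every painting below his storm"; "below his storm". Number 3 is "during every painting below his storm".

during every painting below his storm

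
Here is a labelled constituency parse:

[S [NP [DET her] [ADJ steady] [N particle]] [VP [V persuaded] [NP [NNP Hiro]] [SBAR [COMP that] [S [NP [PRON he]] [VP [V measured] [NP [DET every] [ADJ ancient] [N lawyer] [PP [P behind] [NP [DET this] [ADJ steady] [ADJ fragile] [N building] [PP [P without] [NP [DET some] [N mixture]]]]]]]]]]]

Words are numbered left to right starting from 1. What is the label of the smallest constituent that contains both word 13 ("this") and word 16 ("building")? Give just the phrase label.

The smallest bracket enclosing both words is [NP this steady fragile building without some mixture], so the label is NP.

NP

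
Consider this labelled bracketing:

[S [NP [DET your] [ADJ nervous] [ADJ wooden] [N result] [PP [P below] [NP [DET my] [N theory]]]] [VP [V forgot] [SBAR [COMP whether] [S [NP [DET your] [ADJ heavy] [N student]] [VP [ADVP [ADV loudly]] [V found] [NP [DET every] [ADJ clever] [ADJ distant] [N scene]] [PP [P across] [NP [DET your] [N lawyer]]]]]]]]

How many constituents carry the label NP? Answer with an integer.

5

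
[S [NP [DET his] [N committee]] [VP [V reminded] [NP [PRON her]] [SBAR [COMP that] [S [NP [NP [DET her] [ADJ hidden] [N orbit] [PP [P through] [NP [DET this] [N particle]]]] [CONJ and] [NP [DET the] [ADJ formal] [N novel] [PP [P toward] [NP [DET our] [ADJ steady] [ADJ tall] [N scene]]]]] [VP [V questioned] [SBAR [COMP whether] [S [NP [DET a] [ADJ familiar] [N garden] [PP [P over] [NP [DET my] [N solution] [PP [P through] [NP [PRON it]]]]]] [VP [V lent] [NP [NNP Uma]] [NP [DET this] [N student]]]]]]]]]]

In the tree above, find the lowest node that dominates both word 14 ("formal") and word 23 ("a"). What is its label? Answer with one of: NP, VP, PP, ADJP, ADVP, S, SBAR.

S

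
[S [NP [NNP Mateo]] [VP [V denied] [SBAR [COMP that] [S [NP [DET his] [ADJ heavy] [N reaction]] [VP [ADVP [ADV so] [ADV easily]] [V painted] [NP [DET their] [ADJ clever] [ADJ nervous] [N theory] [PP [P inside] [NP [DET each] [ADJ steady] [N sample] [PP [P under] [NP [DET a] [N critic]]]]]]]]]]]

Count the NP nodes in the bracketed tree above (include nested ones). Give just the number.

Scanning left to right, an opening `[NP` appears at word positions 1, 4, 10, 15, 19 — 5 in total.

5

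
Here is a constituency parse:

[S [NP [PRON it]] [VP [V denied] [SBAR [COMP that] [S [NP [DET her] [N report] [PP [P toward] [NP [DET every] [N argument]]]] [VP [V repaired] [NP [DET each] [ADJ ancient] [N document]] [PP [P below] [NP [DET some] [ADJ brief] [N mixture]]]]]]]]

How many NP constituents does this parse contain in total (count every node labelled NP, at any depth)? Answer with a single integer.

5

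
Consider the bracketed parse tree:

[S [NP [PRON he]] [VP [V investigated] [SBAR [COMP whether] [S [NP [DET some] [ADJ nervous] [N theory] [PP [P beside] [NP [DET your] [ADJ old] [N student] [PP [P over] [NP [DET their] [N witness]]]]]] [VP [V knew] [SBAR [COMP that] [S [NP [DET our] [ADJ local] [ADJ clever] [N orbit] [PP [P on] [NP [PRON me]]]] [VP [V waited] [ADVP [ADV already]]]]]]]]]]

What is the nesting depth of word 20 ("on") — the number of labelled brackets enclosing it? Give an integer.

10

Path from the root down to the word: S → VP → SBAR → S → VP → SBAR → S → NP → PP → P. That is 10 enclosing brackets.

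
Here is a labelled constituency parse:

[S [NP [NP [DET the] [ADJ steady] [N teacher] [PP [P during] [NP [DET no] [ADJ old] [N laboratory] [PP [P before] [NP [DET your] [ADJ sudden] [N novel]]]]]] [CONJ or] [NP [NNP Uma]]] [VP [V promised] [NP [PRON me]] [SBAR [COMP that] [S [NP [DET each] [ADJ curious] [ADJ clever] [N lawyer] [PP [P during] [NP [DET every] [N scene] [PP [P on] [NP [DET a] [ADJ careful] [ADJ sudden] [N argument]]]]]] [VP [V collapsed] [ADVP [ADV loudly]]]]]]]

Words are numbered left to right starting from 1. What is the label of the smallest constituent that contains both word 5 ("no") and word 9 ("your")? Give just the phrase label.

Word 5 lies under S → NP → NP → PP → NP → DET; word 9 lies under S → NP → NP → PP → NP → PP → NP → DET. The lowest shared node is the NP.

NP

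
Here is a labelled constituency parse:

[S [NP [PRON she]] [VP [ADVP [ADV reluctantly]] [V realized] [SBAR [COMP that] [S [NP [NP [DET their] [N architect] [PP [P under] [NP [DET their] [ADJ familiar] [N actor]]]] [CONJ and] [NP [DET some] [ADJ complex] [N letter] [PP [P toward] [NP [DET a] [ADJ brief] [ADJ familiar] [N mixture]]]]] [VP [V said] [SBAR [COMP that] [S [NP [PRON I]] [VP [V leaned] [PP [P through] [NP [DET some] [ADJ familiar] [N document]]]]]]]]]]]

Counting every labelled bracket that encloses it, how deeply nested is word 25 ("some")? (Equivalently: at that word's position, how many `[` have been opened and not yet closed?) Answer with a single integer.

11

Counting open brackets not yet closed at "some": [S [VP [SBAR [S [VP [SBAR [S [VP [PP [NP [DET = 11.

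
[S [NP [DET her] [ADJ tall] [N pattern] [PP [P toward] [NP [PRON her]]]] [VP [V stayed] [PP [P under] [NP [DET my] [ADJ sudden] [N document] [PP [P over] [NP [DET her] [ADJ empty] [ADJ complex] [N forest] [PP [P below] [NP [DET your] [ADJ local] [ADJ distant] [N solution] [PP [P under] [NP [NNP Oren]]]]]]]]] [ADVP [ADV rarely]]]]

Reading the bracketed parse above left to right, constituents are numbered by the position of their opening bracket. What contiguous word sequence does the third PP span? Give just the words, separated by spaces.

The PP opening brackets appear, in order, over: "toward her"; "under my sudden document over her empty complex forest below your local distant solution under Oren"; "over her empty complex forest below your local distant solution under Oren"; "below your local distant solution under Oren"; "under Oren". The third one spans "over her empty complex forest below your local distant solution under Oren".

over her empty complex forest below your local distant solution under Oren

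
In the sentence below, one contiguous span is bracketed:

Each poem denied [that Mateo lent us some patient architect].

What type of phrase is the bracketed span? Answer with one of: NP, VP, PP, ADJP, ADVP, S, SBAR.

SBAR

"that" is the head of the bracketed span, so the span is a subordinate clause: SBAR.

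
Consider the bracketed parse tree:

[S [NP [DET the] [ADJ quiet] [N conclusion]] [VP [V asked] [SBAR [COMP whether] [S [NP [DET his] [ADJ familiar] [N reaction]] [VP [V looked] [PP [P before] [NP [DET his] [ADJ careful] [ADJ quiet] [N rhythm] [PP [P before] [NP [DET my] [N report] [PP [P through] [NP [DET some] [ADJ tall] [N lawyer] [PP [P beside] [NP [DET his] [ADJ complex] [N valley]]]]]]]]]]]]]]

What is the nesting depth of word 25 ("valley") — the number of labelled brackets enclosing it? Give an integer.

14

Counting open brackets not yet closed at "valley": [S [VP [SBAR [S [VP [PP [NP [PP [NP [PP [NP [PP [NP [N = 14.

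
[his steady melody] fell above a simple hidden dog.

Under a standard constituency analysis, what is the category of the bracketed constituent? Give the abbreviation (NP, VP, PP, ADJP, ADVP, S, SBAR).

NP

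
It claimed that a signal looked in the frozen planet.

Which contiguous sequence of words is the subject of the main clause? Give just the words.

In the main clause the verb is "claimed"; the NP preceding it, "it", is the subject.

it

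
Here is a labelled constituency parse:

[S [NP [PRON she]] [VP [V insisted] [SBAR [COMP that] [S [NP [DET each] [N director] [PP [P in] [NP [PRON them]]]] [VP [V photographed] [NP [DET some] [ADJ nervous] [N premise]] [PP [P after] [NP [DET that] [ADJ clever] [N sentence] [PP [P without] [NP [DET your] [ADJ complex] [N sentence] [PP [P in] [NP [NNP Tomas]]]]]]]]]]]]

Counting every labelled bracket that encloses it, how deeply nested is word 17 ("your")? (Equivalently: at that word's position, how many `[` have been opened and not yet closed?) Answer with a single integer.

Path from the root down to the word: S → VP → SBAR → S → VP → PP → NP → PP → NP → DET. That is 10 enclosing brackets.

10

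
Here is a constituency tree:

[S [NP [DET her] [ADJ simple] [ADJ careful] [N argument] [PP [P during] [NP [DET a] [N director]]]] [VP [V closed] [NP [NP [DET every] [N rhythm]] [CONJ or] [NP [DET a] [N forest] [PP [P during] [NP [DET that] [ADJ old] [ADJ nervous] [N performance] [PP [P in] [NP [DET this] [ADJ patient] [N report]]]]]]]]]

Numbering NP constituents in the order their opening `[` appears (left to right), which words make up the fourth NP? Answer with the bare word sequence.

The NP opening brackets appear, in order, over: "her simple careful argument during a director"; "a director"; "every rhythm or a forest during that old nervous performance in this patient report"; "every rhythm"; "a forest during that old nervous performance in this patient report"; "that old nervous performance in this patient report"; "this patient report". The fourth one spans "every rhythm".

every rhythm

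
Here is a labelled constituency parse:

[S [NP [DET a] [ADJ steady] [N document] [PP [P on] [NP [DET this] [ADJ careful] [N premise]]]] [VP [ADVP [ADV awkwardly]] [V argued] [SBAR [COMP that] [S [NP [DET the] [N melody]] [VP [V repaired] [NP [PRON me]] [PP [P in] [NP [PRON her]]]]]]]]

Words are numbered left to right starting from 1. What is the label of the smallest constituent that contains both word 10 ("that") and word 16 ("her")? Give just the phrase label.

The smallest bracket enclosing both words is [SBAR that the melody repaired me in her], so the label is SBAR.

SBAR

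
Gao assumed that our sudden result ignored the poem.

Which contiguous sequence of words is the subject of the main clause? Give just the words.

Gao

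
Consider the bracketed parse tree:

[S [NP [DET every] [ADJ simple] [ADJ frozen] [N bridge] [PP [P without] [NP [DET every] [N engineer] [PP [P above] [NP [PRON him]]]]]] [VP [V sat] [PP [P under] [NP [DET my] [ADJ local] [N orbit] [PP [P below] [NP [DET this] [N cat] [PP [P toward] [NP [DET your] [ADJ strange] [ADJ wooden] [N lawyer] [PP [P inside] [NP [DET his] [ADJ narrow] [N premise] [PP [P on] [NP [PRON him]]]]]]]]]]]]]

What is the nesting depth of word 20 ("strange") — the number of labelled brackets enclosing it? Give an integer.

9

Counting open brackets not yet closed at "strange": [S [VP [PP [NP [PP [NP [PP [NP [ADJ = 9.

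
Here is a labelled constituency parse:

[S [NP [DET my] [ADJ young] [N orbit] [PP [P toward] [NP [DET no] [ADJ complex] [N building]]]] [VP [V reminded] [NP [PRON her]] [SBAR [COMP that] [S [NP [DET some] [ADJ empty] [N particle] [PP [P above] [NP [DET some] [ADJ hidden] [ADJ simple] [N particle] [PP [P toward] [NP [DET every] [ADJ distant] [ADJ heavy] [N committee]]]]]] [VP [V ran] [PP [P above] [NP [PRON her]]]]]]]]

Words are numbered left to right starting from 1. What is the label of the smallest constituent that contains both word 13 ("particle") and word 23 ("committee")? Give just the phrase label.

NP

Word 13 lies under S → VP → SBAR → S → NP → N; word 23 lies under S → VP → SBAR → S → NP → PP → NP → PP → NP → N. The lowest shared node is the NP.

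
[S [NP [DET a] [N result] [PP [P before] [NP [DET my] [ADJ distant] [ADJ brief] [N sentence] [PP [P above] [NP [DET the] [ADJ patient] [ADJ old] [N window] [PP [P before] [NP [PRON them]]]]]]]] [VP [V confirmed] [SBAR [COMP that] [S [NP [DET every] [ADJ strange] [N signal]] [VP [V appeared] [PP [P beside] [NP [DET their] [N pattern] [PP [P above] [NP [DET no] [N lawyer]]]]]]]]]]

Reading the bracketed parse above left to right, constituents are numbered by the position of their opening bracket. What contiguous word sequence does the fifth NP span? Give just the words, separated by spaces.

Opening `[NP` markers occur at word positions 1, 4, 9, 14, 17, 22, 25; the fifth of these opens the constituent [NP every strange signal].

every strange signal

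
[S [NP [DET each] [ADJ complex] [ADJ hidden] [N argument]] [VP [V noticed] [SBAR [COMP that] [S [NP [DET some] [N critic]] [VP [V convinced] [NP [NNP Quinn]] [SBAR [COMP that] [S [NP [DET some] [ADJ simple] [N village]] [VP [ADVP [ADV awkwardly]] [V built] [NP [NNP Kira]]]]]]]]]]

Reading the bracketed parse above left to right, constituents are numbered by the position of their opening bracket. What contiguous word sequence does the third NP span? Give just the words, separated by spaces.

Quinn

In left-to-right order the NP constituents are "each complex hidden argument"; "some critic"; "Quinn"; "some simple village"; "Kira". Number 3 is "Quinn".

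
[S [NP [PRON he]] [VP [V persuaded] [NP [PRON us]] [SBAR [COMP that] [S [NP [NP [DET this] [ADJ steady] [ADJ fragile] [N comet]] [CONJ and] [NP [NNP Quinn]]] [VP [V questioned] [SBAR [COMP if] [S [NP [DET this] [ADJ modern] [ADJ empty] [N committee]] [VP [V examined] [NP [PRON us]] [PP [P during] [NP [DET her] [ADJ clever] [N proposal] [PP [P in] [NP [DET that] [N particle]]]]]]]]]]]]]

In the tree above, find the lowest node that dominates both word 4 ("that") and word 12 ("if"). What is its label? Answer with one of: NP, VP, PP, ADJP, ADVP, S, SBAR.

SBAR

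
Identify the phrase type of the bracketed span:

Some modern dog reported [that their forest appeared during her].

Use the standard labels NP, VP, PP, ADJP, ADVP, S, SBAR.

SBAR

"that" is the head of the bracketed span, so the span is a subordinate clause: SBAR.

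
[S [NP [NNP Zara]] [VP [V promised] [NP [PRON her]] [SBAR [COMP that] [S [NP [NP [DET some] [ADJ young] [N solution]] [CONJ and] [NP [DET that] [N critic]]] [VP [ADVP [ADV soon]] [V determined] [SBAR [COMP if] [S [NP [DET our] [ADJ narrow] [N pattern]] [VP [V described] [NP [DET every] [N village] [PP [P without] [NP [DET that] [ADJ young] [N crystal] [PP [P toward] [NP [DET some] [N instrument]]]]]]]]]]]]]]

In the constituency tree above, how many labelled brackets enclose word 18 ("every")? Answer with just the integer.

Path from the root down to the word: S → VP → SBAR → S → VP → SBAR → S → VP → NP → DET. That is 10 enclosing brackets.

10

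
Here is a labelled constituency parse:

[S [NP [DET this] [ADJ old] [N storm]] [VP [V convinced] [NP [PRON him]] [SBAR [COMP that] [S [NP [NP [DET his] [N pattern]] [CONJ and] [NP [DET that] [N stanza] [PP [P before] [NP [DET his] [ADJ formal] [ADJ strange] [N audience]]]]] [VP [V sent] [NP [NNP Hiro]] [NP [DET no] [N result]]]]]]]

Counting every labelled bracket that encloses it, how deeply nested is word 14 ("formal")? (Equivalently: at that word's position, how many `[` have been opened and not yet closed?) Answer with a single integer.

Path from the root down to the word: S → VP → SBAR → S → NP → NP → PP → NP → ADJ. That is 9 enclosing brackets.

9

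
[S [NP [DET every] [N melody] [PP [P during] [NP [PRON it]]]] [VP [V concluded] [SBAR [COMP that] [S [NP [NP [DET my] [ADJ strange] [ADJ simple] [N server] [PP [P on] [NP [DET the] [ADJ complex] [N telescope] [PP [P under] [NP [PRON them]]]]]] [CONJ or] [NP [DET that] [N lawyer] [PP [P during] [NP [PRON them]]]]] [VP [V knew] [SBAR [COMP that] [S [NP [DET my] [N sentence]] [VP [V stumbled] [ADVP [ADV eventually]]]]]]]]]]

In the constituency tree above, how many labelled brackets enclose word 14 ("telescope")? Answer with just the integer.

9

The word sits inside N, which is inside NP, inside PP, inside NP, inside NP, inside S, inside SBAR, inside VP, inside S — 9 brackets in all.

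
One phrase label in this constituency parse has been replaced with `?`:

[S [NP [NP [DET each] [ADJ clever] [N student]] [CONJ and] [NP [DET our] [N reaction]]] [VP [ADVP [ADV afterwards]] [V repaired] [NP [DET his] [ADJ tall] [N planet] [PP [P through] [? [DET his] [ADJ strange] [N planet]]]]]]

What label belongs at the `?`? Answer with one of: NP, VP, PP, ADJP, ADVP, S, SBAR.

NP

Looking at what the `?` directly dominates — DET 'his', ADJ 'strange', N 'planet' — this is a noun phrase (NP).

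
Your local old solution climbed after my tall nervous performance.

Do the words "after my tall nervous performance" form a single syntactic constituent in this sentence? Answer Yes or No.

Yes

The sequence corresponds to a single PP node — the prepositional phrase "after my tall nervous performance".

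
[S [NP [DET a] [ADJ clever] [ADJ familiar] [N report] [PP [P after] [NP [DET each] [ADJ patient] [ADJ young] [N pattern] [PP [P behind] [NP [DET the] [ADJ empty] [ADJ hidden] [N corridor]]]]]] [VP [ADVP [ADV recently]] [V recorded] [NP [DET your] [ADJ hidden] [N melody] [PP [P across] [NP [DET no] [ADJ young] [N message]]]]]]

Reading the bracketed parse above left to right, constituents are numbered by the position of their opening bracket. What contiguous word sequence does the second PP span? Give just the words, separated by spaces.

In left-to-right order the PP constituents are "after each patient young pattern behind the empty hidden corridor"; "behind the empty hidden corridor"; "across no young message". Number 2 is "behind the empty hidden corridor".

behind the empty hidden corridor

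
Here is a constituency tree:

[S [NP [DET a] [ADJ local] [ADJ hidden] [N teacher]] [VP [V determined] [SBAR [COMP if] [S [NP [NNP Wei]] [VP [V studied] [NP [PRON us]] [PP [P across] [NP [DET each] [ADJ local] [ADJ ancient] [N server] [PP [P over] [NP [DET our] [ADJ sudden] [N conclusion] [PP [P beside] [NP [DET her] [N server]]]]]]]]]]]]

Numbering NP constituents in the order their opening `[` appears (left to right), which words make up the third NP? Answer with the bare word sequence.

The NP opening brackets appear, in order, over: "a local hidden teacher"; "Wei"; "us"; "each local ancient server over our sudden conclusion beside her server"; "our sudden conclusion beside her server"; "her server". The third one spans "us".

us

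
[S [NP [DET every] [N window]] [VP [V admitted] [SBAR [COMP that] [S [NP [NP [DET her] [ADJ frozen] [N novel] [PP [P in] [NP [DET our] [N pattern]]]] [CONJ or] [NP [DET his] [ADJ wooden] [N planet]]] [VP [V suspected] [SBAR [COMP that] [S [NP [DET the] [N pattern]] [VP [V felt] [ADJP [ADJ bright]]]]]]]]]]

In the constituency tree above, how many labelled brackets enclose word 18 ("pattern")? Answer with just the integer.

9

Counting open brackets not yet closed at "pattern": [S [VP [SBAR [S [VP [SBAR [S [NP [N = 9.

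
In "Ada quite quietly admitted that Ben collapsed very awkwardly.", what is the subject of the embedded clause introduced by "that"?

Ben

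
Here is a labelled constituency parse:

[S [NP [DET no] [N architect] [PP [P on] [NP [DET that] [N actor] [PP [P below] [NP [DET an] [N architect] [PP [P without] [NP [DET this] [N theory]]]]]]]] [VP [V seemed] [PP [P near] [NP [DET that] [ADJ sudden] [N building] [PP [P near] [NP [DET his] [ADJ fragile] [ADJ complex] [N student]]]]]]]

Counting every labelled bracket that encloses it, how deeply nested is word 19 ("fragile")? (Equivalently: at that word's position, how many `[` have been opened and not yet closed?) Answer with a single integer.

7

Counting open brackets not yet closed at "fragile": [S [VP [PP [NP [PP [NP [ADJ = 7.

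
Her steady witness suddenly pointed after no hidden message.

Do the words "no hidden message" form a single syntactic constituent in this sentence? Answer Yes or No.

"no hidden message" is exactly the noun phrase [NP no hidden message], a complete constituent.

Yes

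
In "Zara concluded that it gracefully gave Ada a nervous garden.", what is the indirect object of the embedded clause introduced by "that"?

Ada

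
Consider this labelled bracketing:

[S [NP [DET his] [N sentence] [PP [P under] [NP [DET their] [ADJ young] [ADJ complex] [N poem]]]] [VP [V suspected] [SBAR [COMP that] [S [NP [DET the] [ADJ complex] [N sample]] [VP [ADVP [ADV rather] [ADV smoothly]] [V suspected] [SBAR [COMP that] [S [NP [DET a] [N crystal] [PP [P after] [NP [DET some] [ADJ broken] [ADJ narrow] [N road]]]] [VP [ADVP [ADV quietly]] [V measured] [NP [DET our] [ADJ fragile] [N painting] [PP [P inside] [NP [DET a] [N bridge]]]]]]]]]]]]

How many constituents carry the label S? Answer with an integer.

3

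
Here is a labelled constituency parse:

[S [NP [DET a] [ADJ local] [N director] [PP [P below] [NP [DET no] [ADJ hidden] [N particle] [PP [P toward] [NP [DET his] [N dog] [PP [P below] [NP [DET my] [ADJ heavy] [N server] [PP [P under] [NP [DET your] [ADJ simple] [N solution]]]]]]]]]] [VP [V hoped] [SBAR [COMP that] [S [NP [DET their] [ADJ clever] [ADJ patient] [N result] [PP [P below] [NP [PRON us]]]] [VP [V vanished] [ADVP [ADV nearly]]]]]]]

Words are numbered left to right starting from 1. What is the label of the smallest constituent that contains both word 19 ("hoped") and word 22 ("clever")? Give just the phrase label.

Both words fall inside [VP hoped that their clever patient result below us vanished nearly] (words 19–28), and no smaller constituent contains them both. Label: VP.

VP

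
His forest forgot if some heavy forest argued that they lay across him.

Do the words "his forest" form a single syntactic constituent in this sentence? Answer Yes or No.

Yes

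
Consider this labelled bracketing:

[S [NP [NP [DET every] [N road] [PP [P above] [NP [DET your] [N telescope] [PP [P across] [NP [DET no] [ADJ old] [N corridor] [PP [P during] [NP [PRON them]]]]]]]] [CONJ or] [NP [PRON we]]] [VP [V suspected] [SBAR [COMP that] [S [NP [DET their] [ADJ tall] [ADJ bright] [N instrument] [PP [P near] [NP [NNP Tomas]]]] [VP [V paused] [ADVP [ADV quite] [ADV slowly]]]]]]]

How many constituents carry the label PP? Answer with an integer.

4

Listing each PP by its span: [PP above your telescope across no old corridor during them]; [PP across no old corridor during them]; [PP during them]; [PP near Tomas] — that makes 4.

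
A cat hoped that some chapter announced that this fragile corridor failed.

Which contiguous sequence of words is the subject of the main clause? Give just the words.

a cat

"a cat" is the NP that combines with the VP headed by "hoped" to form the main clause — the subject.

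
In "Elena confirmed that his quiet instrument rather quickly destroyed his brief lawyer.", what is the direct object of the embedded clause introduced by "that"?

his brief lawyer

"destroyed" heads the VP of the embedded clause introduced by "that", and "his brief lawyer" is its direct object.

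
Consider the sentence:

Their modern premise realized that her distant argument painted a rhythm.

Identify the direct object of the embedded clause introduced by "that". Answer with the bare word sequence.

The verb of the embedded clause introduced by "that" is "painted"; its direct object is the NP "a rhythm".

a rhythm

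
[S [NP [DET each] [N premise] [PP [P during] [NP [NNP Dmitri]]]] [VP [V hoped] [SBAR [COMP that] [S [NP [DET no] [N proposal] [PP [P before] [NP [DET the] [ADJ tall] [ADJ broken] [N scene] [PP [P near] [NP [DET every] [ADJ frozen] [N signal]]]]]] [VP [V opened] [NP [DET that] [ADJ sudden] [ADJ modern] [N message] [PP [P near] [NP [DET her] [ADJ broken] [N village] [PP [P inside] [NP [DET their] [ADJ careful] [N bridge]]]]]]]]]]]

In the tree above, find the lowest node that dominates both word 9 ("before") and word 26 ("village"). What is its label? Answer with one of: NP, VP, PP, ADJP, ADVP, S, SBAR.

S

The smallest bracket enclosing both words is [S no proposal before the tall broken scene near every frozen signal opened that sudden modern message near her broken village inside their careful bridge], so the label is S.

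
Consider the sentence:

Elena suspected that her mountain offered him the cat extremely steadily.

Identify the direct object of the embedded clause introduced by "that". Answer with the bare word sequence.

the cat

"offered" heads the VP of the embedded clause introduced by "that", and "the cat" is its direct object.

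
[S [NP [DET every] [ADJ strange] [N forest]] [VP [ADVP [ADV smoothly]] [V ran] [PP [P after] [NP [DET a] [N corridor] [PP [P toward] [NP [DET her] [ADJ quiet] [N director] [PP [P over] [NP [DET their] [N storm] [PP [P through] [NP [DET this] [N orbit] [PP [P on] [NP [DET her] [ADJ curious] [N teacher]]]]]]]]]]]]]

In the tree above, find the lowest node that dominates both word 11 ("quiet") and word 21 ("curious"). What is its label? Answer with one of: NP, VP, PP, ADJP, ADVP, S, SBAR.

NP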